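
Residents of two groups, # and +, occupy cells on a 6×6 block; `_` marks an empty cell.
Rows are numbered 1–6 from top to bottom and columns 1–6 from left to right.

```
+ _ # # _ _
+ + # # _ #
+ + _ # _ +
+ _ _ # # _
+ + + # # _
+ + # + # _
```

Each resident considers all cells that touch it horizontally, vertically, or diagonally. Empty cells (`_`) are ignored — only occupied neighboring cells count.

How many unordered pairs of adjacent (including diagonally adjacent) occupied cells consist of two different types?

14

Scan each occupied cell's neighbors to the right and below (and the two forward diagonals) so each pair is counted once.
Row 1: +(1,1)–+(2,1)= +(1,1)–+(2,2)= #(1,3)–#(1,4)= #(1,3)–#(2,3)= #(1,3)–#(2,4)= #(1,3)–+(2,2)≠ #(1,4)–#(2,4)= #(1,4)–#(2,3)=  → 1/8 unlike.
Row 2: +(2,1)–+(2,2)= +(2,1)–+(3,1)= +(2,1)–+(3,2)= +(2,2)–#(2,3)≠ +(2,2)–+(3,2)= +(2,2)–+(3,1)= #(2,3)–#(2,4)= #(2,3)–#(3,4)= #(2,3)–+(3,2)≠ #(2,4)–#(3,4)= #(2,6)–+(3,6)≠  → 3/11 unlike.
Row 3: +(3,1)–+(3,2)= +(3,1)–+(4,1)= +(3,2)–+(4,1)= #(3,4)–#(4,4)= #(3,4)–#(4,5)= +(3,6)–#(4,5)≠  → 1/6 unlike.
Row 4: +(4,1)–+(5,1)= +(4,1)–+(5,2)= #(4,4)–#(4,5)= #(4,4)–#(5,4)= #(4,4)–#(5,5)= #(4,4)–+(5,3)≠ #(4,5)–#(5,5)= #(4,5)–#(5,4)=  → 1/8 unlike.
Row 5: +(5,1)–+(5,2)= +(5,1)–+(6,1)= +(5,1)–+(6,2)= +(5,2)–+(5,3)= +(5,2)–+(6,2)= +(5,2)–#(6,3)≠ +(5,2)–+(6,1)= +(5,3)–#(5,4)≠ +(5,3)–#(6,3)≠ +(5,3)–+(6,4)= +(5,3)–+(6,2)= #(5,4)–#(5,5)= #(5,4)–+(6,4)≠ #(5,4)–#(6,5)= #(5,4)–#(6,3)= #(5,5)–#(6,5)= #(5,5)–+(6,4)≠  → 5/17 unlike.
Row 6: +(6,1)–+(6,2)= +(6,2)–#(6,3)≠ #(6,3)–+(6,4)≠ +(6,4)–#(6,5)≠  → 3/4 unlike.
Total adjacent occupied pairs: 54; unlike-type pairs: 14.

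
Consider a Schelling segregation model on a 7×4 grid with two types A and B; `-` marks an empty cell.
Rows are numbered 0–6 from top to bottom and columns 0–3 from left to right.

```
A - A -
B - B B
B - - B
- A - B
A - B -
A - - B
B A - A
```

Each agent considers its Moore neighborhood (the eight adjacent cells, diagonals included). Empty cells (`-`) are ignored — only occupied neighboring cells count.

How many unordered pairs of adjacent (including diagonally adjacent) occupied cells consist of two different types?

8

Scan each occupied cell's neighbors to the right and below (and the two forward diagonals) so each pair is counted once.
From row 0: 3 unlike of 3 pairs (running 3/3).
From row 1: 0 unlike of 4 pairs (running 3/7).
From row 2: 1 unlike of 2 pairs (running 4/9).
From row 3: 1 unlike of 3 pairs (running 5/12).
From row 4: 0 unlike of 2 pairs (running 5/14).
From row 5: 2 unlike of 3 pairs (running 7/17).
From row 6: 1 unlike of 1 pairs (running 8/18).
Total adjacent occupied pairs: 18; unlike-type pairs: 8.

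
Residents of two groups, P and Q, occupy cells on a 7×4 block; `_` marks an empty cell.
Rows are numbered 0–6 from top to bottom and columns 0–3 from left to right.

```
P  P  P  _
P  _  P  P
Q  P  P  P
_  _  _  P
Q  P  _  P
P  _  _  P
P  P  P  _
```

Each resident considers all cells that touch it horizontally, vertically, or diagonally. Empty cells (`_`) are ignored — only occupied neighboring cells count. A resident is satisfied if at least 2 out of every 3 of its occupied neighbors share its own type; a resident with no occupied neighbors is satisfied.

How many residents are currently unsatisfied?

Row 0: (0,0)P 2/2 ✓ · (0,1)P 4/4 ✓ · (0,2)P 3/3 ✓
Row 1: (1,0)P 3/4 ✓ · (1,2)P 6/6 ✓ · (1,3)P 4/4 ✓
Row 2: (2,0)Q 0/2 ✗ · (2,1)P 3/4 ✓ · (2,2)P 5/5 ✓ · (2,3)P 4/4 ✓
Row 3: (3,3)P 3/3 ✓
Row 4: (4,0)Q 0/2 ✗ · (4,1)P 1/2 ✗ · (4,3)P 2/2 ✓
Row 5: (5,0)P 3/4 ✓ · (5,3)P 2/2 ✓
Row 6: (6,0)P 2/2 ✓ · (6,1)P 3/3 ✓ · (6,2)P 2/2 ✓
Unsatisfied: (2,0), (4,0), (4,1) — 3 in total.

3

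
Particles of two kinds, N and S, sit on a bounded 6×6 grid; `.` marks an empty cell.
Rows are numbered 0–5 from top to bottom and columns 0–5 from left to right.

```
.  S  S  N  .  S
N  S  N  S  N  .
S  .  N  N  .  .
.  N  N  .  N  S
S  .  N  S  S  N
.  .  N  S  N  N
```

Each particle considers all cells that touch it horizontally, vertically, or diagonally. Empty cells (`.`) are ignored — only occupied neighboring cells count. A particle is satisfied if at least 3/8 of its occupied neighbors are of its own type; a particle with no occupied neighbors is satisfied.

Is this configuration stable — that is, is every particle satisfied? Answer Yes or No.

(0,1)S 2/4 ✓
(0,2)S 3/5 ✓
(0,3)N 2/4 ✓
(0,5)S 0/1 ✗
(1,0)N 0/3 ✗
(1,1)S 3/6 ✓
(1,2)N 3/7 ✓
(1,3)S 1/6 ✗
(1,4)N 2/4 ✓
(2,0)S 1/3 ✗
(2,2)N 4/6 ✓
(2,3)N 5/6 ✓
(3,1)N 3/5 ✓
(3,2)N 4/5 ✓
(3,4)N 2/5 ✓
(3,5)S 1/3 ✗
(4,0)S 0/1 ✗
(4,2)N 3/5 ✓
(4,3)S 2/7 ✗
(4,4)S 3/7 ✓
(4,5)N 3/5 ✓
(5,2)N 1/3 ✗
(5,3)S 2/5 ✓
(5,4)N 2/5 ✓
(5,5)N 2/3 ✓
For instance (0,5) has only 0/1 same-type neighbors, below 3/8.

No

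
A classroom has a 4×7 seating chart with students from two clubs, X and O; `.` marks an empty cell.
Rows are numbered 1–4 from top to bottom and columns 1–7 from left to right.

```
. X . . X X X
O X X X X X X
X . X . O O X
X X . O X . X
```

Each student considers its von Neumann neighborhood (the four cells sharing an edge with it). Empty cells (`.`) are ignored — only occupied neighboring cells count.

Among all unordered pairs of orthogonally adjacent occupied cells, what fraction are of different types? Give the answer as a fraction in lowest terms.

7/24

Scan each occupied cell's neighbors to the right and below so each pair is counted once.
From row 1: 0 unlike of 6 pairs (running 0/6).
From row 2: 4 unlike of 11 pairs (running 4/17).
From row 3: 2 unlike of 5 pairs (running 6/22).
From row 4: 1 unlike of 2 pairs (running 7/24).
Total adjacent occupied pairs: 24; unlike-type pairs: 7.
7/24 is already in lowest terms.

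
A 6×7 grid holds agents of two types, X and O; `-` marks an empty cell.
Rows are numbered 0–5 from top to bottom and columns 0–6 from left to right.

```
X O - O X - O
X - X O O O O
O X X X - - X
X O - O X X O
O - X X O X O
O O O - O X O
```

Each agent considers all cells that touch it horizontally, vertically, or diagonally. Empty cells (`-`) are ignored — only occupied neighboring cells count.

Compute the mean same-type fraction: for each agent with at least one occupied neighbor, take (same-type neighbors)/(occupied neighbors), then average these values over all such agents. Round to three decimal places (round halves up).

0.434

Row 0: (0,0)X 1/2 · (0,1)O 0/3 · (0,3)O 2/4 · (0,4)X 0/4 · (0,6)O 2/2
Row 1: (1,0)X 2/4 · (1,2)X 3/6 · (1,3)O 2/6 · (1,4)O 3/5 · (1,5)O 3/5 · (1,6)O 2/3
Row 2: (2,0)O 1/4 · (2,1)X 4/6 · (2,2)X 3/6 · (2,3)X 3/6 · (2,6)X 1/4
Row 3: (3,0)X 1/4 · (3,1)O 2/6 · (3,3)O 1/6 · (3,4)X 4/6 · (3,5)X 3/6 · (3,6)O 1/4
Row 4: (4,0)O 3/4 · (4,2)X 1/5 · (4,3)X 2/6 · (4,4)O 2/7 · (4,5)X 3/8 · (4,6)O 2/5
Row 5: (5,0)O 2/2 · (5,1)O 3/4 · (5,2)O 1/3 · (5,4)O 1/4 · (5,5)X 1/5 · (5,6)O 1/3
Sum over 34 agents: 1/2 + 0/3 + 2/4 + 0/4 + 2/2 + 2/4 + 3/6 + 2/6 + 3/5 + 3/5 + 2/3 + 1/4 + 4/6 + 3/6 + 3/6 + 1/4 + 1/4 + 2/6 + 1/6 + 4/6 + 3/6 + 1/4 + 3/4 + 1/5 + 2/6 + 2/7 + 3/8 + 2/5 + 2/2 + 3/4 + 1/3 + 1/4 + 1/5 + 1/3 = 2477/168; mean = 2477/168 ÷ 34 = 2477/5712 = 0.433648… → 0.434.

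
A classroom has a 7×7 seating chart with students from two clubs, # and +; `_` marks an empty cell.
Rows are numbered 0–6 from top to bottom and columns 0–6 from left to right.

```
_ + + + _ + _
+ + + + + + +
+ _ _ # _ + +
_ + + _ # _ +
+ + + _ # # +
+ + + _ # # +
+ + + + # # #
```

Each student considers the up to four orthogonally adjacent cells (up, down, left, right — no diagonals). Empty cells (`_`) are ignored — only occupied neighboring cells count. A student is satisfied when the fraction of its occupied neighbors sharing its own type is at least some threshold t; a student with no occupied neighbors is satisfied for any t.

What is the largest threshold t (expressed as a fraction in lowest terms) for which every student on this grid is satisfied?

0/1

(0,1)+ 2/2
(0,2)+ 3/3
(0,3)+ 2/2
(0,5)+ 1/1
(1,0)+ 2/2
(1,1)+ 3/3
(1,2)+ 3/3
(1,3)+ 3/4
(1,4)+ 2/2
(1,5)+ 4/4
(1,6)+ 2/2
(2,0)+ 1/1
(2,3)# 0/1
(2,5)+ 2/2
(2,6)+ 3/3
(3,1)+ 2/2
(3,2)+ 2/2
(3,4)# 1/1
(3,6)+ 2/2
(4,0)+ 2/2
(4,1)+ 4/4
(4,2)+ 3/3
(4,4)# 3/3
(4,5)# 2/3
(4,6)+ 2/3
(5,0)+ 3/3
(5,1)+ 4/4
(5,2)+ 3/3
(5,4)# 3/3
(5,5)# 3/4
(5,6)+ 1/3
(6,0)+ 2/2
(6,1)+ 3/3
(6,2)+ 3/3
(6,3)+ 1/2
(6,4)# 2/3
(6,5)# 3/3
(6,6)# 1/2
The smallest same-type fraction is 0/1 at (2,3), which reduces to 0/1. Any threshold above that leaves this student unsatisfied.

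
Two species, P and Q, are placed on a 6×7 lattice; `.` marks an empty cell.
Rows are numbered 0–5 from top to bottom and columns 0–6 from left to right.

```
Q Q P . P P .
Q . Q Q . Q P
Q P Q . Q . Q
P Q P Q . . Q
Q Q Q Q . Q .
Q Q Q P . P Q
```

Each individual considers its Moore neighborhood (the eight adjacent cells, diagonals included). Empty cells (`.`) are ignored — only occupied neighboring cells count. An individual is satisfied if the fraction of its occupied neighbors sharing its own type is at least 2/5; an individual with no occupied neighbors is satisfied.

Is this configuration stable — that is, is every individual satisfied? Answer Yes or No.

(0,0)Q 2/2 ✓
(0,1)Q 3/4 ✓
(0,2)P 0/3 ✗
(0,4)P 1/3 ✗
(0,5)P 2/3 ✓
(1,0)Q 3/4 ✓
(1,2)Q 3/5 ✓
(1,3)Q 3/5 ✓
(1,5)Q 2/5 ✓
(1,6)P 1/3 ✗
(2,0)Q 2/4 ✓
(2,1)P 2/7 ✗
(2,2)Q 4/6 ✓
(2,4)Q 3/3 ✓
(2,6)Q 2/3 ✓
(3,0)P 1/5 ✗
(3,1)Q 5/8 ✓
(3,2)P 1/7 ✗
(3,3)Q 4/5 ✓
(3,6)Q 2/2 ✓
(4,0)Q 4/5 ✓
(4,1)Q 6/8 ✓
(4,2)Q 6/8 ✓
(4,3)Q 3/5 ✓
(4,5)Q 2/3 ✓
(5,0)Q 3/3 ✓
(5,1)Q 5/5 ✓
(5,2)Q 4/5 ✓
(5,3)P 0/3 ✗
(5,5)P 0/2 ✗
(5,6)Q 1/2 ✓
For instance (0,2) has only 0/3 same-type neighbors, below 2/5.

No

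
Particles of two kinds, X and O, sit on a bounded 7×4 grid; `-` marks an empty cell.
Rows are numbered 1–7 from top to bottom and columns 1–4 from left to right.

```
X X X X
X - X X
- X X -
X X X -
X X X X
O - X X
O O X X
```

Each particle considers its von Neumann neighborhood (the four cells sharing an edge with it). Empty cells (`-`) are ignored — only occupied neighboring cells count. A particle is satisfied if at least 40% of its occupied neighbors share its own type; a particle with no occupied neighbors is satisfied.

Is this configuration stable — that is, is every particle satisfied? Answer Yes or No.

(1,1)X 2/2 ok
(1,2)X 2/2 ok
(1,3)X 3/3 ok
(1,4)X 2/2 ok
(2,1)X 1/1 ok
(2,3)X 3/3 ok
(2,4)X 2/2 ok
(3,2)X 2/2 ok
(3,3)X 3/3 ok
(4,1)X 2/2 ok
(4,2)X 4/4 ok
(4,3)X 3/3 ok
(5,1)X 2/3 ok
(5,2)X 3/3 ok
(5,3)X 4/4 ok
(5,4)X 2/2 ok
(6,1)O 1/2 ok
(6,3)X 3/3 ok
(6,4)X 3/3 ok
(7,1)O 2/2 ok
(7,2)O 1/2 ok
(7,3)X 2/3 ok
(7,4)X 2/2 ok
All meet the threshold, so the configuration is stable.

Yes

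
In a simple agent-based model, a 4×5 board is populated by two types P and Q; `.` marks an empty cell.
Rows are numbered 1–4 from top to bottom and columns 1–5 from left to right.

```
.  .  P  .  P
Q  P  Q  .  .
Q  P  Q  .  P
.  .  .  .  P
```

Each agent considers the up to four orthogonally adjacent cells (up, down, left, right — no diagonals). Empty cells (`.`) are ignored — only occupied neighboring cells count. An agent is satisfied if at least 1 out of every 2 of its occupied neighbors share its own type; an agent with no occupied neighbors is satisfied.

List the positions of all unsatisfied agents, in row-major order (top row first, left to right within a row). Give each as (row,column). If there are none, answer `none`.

Row 1: (1,3)P 0/1 not · (1,5)P 0/0 satisfied
Row 2: (2,1)Q 1/2 satisfied · (2,2)P 1/3 not · (2,3)Q 1/3 not
Row 3: (3,1)Q 1/2 satisfied · (3,2)P 1/3 not · (3,3)Q 1/2 satisfied · (3,5)P 1/1 satisfied
Row 4: (4,5)P 1/1 satisfied

(1,3), (2,2), (2,3), (3,2)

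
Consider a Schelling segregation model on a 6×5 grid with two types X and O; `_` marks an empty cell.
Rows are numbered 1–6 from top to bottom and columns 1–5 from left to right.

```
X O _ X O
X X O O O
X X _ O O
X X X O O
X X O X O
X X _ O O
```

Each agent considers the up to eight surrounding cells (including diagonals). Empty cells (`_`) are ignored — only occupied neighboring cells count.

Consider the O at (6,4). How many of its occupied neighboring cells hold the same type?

Occupied neighbors of (6,4): (5,3)=O, (5,4)=X, (5,5)=O, (6,5)=O.
Same type (O): 3 of 4.

3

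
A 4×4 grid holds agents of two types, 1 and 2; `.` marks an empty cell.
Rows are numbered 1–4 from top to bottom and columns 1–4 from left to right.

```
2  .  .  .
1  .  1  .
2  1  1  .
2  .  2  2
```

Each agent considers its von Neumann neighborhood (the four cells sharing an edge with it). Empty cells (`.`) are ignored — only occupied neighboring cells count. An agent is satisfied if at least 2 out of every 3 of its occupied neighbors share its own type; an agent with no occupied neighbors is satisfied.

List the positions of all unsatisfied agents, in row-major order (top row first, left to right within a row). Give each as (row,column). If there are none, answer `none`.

Row 1: (1,1)2 0/1 unhappy
Row 2: (2,1)1 0/2 unhappy · (2,3)1 1/1 ok
Row 3: (3,1)2 1/3 unhappy · (3,2)1 1/2 unhappy · (3,3)1 2/3 ok
Row 4: (4,1)2 1/1 ok · (4,3)2 1/2 unhappy · (4,4)2 1/1 ok

(1,1), (2,1), (3,1), (3,2), (4,3)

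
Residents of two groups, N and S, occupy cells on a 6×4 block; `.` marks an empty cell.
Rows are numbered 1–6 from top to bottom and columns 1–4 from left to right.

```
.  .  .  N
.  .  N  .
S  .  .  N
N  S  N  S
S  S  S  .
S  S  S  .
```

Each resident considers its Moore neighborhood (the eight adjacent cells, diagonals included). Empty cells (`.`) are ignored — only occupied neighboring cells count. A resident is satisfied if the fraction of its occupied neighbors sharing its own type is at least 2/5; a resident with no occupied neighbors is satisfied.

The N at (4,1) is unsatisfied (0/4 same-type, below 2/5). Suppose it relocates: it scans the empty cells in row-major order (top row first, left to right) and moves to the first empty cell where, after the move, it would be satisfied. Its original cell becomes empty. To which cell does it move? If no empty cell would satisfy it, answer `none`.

(1,1)

Vacating (4,1). Empty cells in order:
  (1,1): 0/0 same-type → satisfied — stop here.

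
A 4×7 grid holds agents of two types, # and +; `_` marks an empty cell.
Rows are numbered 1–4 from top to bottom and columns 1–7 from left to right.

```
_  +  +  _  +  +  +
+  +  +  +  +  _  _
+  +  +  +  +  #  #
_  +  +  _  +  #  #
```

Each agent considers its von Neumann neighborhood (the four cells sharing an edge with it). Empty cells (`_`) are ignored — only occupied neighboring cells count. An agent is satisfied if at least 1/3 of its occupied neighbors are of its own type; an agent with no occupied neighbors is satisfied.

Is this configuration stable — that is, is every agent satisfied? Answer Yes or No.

Yes

Row 1: (1,2)+ 2/2 ✓ · (1,3)+ 2/2 ✓ · (1,5)+ 2/2 ✓ · (1,6)+ 2/2 ✓ · (1,7)+ 1/1 ✓
Row 2: (2,1)+ 2/2 ✓ · (2,2)+ 4/4 ✓ · (2,3)+ 4/4 ✓ · (2,4)+ 3/3 ✓ · (2,5)+ 3/3 ✓
Row 3: (3,1)+ 2/2 ✓ · (3,2)+ 4/4 ✓ · (3,3)+ 4/4 ✓ · (3,4)+ 3/3 ✓ · (3,5)+ 3/4 ✓ · (3,6)# 2/3 ✓ · (3,7)# 2/2 ✓
Row 4: (4,2)+ 2/2 ✓ · (4,3)+ 2/2 ✓ · (4,5)+ 1/2 ✓ · (4,6)# 2/3 ✓ · (4,7)# 2/2 ✓
All meet the threshold, so the configuration is stable.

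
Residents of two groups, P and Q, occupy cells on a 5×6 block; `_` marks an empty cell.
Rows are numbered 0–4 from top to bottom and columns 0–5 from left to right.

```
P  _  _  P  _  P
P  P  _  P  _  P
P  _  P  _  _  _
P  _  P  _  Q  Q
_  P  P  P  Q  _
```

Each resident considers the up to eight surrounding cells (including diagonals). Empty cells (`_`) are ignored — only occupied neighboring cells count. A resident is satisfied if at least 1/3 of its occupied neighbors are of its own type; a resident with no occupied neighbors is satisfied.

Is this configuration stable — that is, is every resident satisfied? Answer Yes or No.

(0,0)P 2/2 satisfied
(0,3)P 1/1 satisfied
(0,5)P 1/1 satisfied
(1,0)P 3/3 satisfied
(1,1)P 4/4 satisfied
(1,3)P 2/2 satisfied
(1,5)P 1/1 satisfied
(2,0)P 3/3 satisfied
(2,2)P 3/3 satisfied
(3,0)P 2/2 satisfied
(3,2)P 4/4 satisfied
(3,4)Q 2/3 satisfied
(3,5)Q 2/2 satisfied
(4,1)P 3/3 satisfied
(4,2)P 3/3 satisfied
(4,3)P 2/4 satisfied
(4,4)Q 2/3 satisfied
All meet the threshold, so the configuration is stable.

Yes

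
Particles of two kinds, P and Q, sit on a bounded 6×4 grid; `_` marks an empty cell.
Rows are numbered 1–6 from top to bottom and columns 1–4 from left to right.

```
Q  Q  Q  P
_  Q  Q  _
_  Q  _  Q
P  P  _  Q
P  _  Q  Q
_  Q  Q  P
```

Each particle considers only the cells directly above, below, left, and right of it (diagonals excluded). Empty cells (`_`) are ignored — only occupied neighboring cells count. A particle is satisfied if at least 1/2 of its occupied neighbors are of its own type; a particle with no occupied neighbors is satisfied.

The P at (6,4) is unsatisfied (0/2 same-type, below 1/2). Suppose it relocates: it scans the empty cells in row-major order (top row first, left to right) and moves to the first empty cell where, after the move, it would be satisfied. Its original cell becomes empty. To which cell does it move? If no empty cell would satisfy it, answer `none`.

Vacating (6,4). Empty cells in order:
  (2,1): 0/2 same-type → still unsatisfied.
  (2,4): 1/3 same-type → still unsatisfied.
  (3,1): 1/2 same-type → satisfied — stop here.

(3,1)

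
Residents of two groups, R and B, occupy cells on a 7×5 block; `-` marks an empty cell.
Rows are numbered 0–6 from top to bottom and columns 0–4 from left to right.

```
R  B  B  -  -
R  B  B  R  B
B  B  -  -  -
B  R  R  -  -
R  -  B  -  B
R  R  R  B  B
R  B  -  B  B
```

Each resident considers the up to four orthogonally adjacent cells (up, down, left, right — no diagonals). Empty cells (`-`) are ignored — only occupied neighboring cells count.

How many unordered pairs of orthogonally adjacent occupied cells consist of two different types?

Scan each occupied cell's neighbors to the right and below so each pair is counted once.
From row 0: 1 unlike of 5 pairs (running 1/5).
From row 1: 4 unlike of 6 pairs (running 5/11).
From row 2: 1 unlike of 3 pairs (running 6/14).
From row 3: 3 unlike of 4 pairs (running 9/18).
From row 4: 1 unlike of 3 pairs (running 10/21).
From row 5: 2 unlike of 8 pairs (running 12/29).
From row 6: 1 unlike of 2 pairs (running 13/31).
Total adjacent occupied pairs: 31; unlike-type pairs: 13.

13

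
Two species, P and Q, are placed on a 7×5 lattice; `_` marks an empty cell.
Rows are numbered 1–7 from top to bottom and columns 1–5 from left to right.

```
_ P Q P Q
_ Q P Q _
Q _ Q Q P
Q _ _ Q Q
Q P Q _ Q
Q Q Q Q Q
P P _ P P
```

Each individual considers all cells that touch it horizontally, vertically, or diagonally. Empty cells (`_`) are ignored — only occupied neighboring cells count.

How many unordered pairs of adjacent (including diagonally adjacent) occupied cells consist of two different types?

30

Scan each occupied cell's neighbors to the right and below (and the two forward diagonals) so each pair is counted once.
Row 1: P(1,2)–Q(1,3)≠ P(1,2)–Q(2,2)≠ P(1,2)–P(2,3)= Q(1,3)–P(1,4)≠ Q(1,3)–P(2,3)≠ Q(1,3)–Q(2,4)= Q(1,3)–Q(2,2)= P(1,4)–Q(1,5)≠ P(1,4)–Q(2,4)≠ P(1,4)–P(2,3)= Q(1,5)–Q(2,4)=  → 6/11 unlike.
Row 2: Q(2,2)–P(2,3)≠ Q(2,2)–Q(3,3)= Q(2,2)–Q(3,1)= P(2,3)–Q(2,4)≠ P(2,3)–Q(3,3)≠ P(2,3)–Q(3,4)≠ Q(2,4)–Q(3,4)= Q(2,4)–P(3,5)≠ Q(2,4)–Q(3,3)=  → 5/9 unlike.
Row 3: Q(3,1)–Q(4,1)= Q(3,3)–Q(3,4)= Q(3,3)–Q(4,4)= Q(3,4)–P(3,5)≠ Q(3,4)–Q(4,4)= Q(3,4)–Q(4,5)= P(3,5)–Q(4,5)≠ P(3,5)–Q(4,4)≠  → 3/8 unlike.
Row 4: Q(4,1)–Q(5,1)= Q(4,1)–P(5,2)≠ Q(4,4)–Q(4,5)= Q(4,4)–Q(5,5)= Q(4,4)–Q(5,3)= Q(4,5)–Q(5,5)=  → 1/6 unlike.
Row 5: Q(5,1)–P(5,2)≠ Q(5,1)–Q(6,1)= Q(5,1)–Q(6,2)= P(5,2)–Q(5,3)≠ P(5,2)–Q(6,2)≠ P(5,2)–Q(6,3)≠ P(5,2)–Q(6,1)≠ Q(5,3)–Q(6,3)= Q(5,3)–Q(6,4)= Q(5,3)–Q(6,2)= Q(5,5)–Q(6,5)= Q(5,5)–Q(6,4)=  → 5/12 unlike.
Row 6: Q(6,1)–Q(6,2)= Q(6,1)–P(7,1)≠ Q(6,1)–P(7,2)≠ Q(6,2)–Q(6,3)= Q(6,2)–P(7,2)≠ Q(6,2)–P(7,1)≠ Q(6,3)–Q(6,4)= Q(6,3)–P(7,4)≠ Q(6,3)–P(7,2)≠ Q(6,4)–Q(6,5)= Q(6,4)–P(7,4)≠ Q(6,4)–P(7,5)≠ Q(6,5)–P(7,5)≠ Q(6,5)–P(7,4)≠  → 10/14 unlike.
Row 7: P(7,1)–P(7,2)= P(7,4)–P(7,5)=  → 0/2 unlike.
Total adjacent occupied pairs: 62; unlike-type pairs: 30.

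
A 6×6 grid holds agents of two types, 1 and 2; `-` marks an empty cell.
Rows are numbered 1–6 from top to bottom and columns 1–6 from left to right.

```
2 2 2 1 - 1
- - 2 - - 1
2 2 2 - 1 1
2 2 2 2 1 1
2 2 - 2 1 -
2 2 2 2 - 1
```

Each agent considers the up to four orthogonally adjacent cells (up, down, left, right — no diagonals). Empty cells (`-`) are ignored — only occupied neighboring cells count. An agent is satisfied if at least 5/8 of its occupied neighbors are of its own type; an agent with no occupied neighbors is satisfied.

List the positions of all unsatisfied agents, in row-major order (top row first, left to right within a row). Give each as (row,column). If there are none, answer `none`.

(1,4), (5,5)

(1,1)2 1/1 ✓
(1,2)2 2/2 ✓
(1,3)2 2/3 ✓
(1,4)1 0/1 ✗
(1,6)1 1/1 ✓
(2,3)2 2/2 ✓
(2,6)1 2/2 ✓
(3,1)2 2/2 ✓
(3,2)2 3/3 ✓
(3,3)2 3/3 ✓
(3,5)1 2/2 ✓
(3,6)1 3/3 ✓
(4,1)2 3/3 ✓
(4,2)2 4/4 ✓
(4,3)2 3/3 ✓
(4,4)2 2/3 ✓
(4,5)1 3/4 ✓
(4,6)1 2/2 ✓
(5,1)2 3/3 ✓
(5,2)2 3/3 ✓
(5,4)2 2/3 ✓
(5,5)1 1/2 ✗
(6,1)2 2/2 ✓
(6,2)2 3/3 ✓
(6,3)2 2/2 ✓
(6,4)2 2/2 ✓
(6,6)1 0/0 ✓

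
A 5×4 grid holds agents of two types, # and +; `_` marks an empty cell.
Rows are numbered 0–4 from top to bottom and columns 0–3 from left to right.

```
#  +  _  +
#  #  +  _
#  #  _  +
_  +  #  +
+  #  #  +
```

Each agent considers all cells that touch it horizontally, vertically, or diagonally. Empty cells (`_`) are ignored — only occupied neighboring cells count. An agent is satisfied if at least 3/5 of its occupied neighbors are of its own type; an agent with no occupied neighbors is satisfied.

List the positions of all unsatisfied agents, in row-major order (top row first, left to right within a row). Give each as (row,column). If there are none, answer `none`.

(0,0)# 2/3 ✓
(0,1)+ 1/4 ✗
(0,3)+ 1/1 ✓
(1,0)# 4/5 ✓
(1,1)# 4/6 ✓
(1,2)+ 3/5 ✓
(2,0)# 3/4 ✓
(2,1)# 4/6 ✓
(2,3)+ 2/3 ✓
(3,1)+ 1/6 ✗
(3,2)# 3/7 ✗
(3,3)+ 2/4 ✗
(4,0)+ 1/2 ✗
(4,1)# 2/4 ✗
(4,2)# 2/5 ✗
(4,3)+ 1/3 ✗

(0,1), (3,1), (3,2), (3,3), (4,0), (4,1), (4,2), (4,3)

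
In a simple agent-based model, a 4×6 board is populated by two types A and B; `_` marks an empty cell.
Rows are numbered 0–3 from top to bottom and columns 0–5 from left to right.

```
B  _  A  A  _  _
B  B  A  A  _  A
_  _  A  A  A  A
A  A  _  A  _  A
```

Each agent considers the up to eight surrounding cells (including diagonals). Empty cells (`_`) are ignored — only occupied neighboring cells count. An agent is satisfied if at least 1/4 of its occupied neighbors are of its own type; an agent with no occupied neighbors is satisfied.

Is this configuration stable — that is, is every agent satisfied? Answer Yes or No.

Yes

Row 0: (0,0)B 2/2 ok · (0,2)A 3/4 ok · (0,3)A 3/3 ok
Row 1: (1,0)B 2/2 ok · (1,1)B 2/5 ok · (1,2)A 5/6 ok · (1,3)A 6/6 ok · (1,5)A 2/2 ok
Row 2: (2,2)A 5/6 ok · (2,3)A 5/5 ok · (2,4)A 6/6 ok · (2,5)A 3/3 ok
Row 3: (3,0)A 1/1 ok · (3,1)A 2/2 ok · (3,3)A 3/3 ok · (3,5)A 2/2 ok
All meet the threshold, so the configuration is stable.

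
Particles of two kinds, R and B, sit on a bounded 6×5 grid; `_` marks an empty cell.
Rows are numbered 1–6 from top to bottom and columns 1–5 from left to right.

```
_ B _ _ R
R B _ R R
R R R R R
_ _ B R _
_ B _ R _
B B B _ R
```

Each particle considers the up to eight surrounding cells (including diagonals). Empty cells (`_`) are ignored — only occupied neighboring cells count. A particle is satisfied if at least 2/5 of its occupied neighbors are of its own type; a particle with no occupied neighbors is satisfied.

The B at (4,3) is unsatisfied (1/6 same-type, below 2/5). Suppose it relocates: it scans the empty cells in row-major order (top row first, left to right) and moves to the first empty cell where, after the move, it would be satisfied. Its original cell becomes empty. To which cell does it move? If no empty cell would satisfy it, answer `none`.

(1,1)

Vacating (4,3). Empty cells in order:
  (1,1): 2/3 same-type → satisfied — stop here.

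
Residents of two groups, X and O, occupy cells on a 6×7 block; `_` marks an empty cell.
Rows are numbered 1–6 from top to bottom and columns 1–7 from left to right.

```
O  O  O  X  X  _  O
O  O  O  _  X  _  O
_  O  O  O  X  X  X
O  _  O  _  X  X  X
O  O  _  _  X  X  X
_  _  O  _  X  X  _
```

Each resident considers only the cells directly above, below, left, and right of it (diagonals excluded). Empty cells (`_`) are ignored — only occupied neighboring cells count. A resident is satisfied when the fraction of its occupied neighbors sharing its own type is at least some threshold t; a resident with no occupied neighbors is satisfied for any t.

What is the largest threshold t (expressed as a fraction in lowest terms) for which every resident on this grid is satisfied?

Row 1: (1,1)O 2/2 · (1,2)O 3/3 · (1,3)O 2/3 · (1,4)X 1/2 · (1,5)X 2/2 · (1,7)O 1/1
Row 2: (2,1)O 2/2 · (2,2)O 4/4 · (2,3)O 3/3 · (2,5)X 2/2 · (2,7)O 1/2
Row 3: (3,2)O 2/2 · (3,3)O 4/4 · (3,4)O 1/2 · (3,5)X 3/4 · (3,6)X 3/3 · (3,7)X 2/3
Row 4: (4,1)O 1/1 · (4,3)O 1/1 · (4,5)X 3/3 · (4,6)X 4/4 · (4,7)X 3/3
Row 5: (5,1)O 2/2 · (5,2)O 1/1 · (5,5)X 3/3 · (5,6)X 4/4 · (5,7)X 2/2
Row 6: (6,3)O — no occupied neighbors · (6,5)X 2/2 · (6,6)X 2/2
The smallest same-type fraction is 1/2 at (1,4), which reduces to 1/2. Any threshold above that leaves this resident unsatisfied.

1/2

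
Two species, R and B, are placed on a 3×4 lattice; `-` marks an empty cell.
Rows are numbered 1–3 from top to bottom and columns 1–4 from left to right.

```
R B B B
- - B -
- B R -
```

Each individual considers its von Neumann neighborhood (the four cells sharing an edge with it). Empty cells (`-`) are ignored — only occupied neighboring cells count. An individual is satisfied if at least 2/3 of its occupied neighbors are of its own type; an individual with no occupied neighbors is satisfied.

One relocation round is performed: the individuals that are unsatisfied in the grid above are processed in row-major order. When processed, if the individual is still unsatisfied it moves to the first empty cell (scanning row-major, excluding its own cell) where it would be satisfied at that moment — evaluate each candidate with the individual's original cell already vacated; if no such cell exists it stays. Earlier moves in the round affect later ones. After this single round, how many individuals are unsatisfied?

Initially unsatisfied (in order): (1,1), (1,2), (2,3), (3,2), (3,3).
  (1,1) → (2,1).
  (1,2): now satisfied by earlier moves; stays.
  (2,3) → (2,2).
  (3,2) → (2,3).
  (3,3) → (3,1).
Resulting grid:
- B B B
R B B -
R - - -
Unsatisfied now: (2,1).

1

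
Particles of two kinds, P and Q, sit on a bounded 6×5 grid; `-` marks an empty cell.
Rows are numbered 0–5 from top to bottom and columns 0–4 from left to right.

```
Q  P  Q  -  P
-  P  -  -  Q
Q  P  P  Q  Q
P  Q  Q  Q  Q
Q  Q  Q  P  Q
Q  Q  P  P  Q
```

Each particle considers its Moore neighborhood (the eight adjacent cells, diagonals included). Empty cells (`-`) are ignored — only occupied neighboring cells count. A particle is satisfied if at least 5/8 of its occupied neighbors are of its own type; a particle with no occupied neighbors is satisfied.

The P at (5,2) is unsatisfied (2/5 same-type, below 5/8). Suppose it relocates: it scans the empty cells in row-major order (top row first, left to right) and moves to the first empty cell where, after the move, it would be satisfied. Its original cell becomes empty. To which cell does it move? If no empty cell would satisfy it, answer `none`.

(1,2)

Vacating (5,2). Empty cells in order:
  (0,3): 1/3 same-type → still unsatisfied.
  (1,0): 3/5 same-type → still unsatisfied.
  (1,2): 4/6 same-type → satisfied — stop here.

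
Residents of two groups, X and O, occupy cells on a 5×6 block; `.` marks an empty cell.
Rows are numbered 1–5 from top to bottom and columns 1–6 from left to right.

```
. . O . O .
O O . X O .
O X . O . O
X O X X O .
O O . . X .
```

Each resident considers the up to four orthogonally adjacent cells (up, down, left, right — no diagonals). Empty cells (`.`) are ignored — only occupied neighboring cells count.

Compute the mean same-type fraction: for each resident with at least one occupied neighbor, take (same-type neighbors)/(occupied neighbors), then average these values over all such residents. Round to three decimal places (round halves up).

0.370

(1,3)O — no occupied neighbors
(1,5)O 1/1
(2,1)O 2/2
(2,2)O 1/2
(2,4)X 0/2
(2,5)O 1/2
(3,1)O 1/3
(3,2)X 0/3
(3,4)O 0/2
(3,6)O — no occupied neighbors
(4,1)X 0/3
(4,2)O 1/4
(4,3)X 1/2
(4,4)X 1/3
(4,5)O 0/2
(5,1)O 1/2
(5,2)O 2/2
(5,5)X 0/1
Sum over 16 residents: 1/1 + 2/2 + 1/2 + 0/2 + 1/2 + 1/3 + 0/3 + 0/2 + 0/3 + 1/4 + 1/2 + 1/3 + 0/2 + 1/2 + 2/2 + 0/1 = 71/12; mean = 71/12 ÷ 16 = 71/192 = 0.369791… → 0.370.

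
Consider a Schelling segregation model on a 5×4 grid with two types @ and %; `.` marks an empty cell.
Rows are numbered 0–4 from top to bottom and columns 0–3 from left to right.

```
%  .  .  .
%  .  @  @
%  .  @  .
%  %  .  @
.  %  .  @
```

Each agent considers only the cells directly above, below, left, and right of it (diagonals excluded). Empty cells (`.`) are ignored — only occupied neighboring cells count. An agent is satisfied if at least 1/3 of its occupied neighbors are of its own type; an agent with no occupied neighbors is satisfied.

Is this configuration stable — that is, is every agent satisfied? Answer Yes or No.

Yes

Row 0: (0,0)% 1/1 ok
Row 1: (1,0)% 2/2 ok · (1,2)@ 2/2 ok · (1,3)@ 1/1 ok
Row 2: (2,0)% 2/2 ok · (2,2)@ 1/1 ok
Row 3: (3,0)% 2/2 ok · (3,1)% 2/2 ok · (3,3)@ 1/1 ok
Row 4: (4,1)% 1/1 ok · (4,3)@ 1/1 ok
All meet the threshold, so the configuration is stable.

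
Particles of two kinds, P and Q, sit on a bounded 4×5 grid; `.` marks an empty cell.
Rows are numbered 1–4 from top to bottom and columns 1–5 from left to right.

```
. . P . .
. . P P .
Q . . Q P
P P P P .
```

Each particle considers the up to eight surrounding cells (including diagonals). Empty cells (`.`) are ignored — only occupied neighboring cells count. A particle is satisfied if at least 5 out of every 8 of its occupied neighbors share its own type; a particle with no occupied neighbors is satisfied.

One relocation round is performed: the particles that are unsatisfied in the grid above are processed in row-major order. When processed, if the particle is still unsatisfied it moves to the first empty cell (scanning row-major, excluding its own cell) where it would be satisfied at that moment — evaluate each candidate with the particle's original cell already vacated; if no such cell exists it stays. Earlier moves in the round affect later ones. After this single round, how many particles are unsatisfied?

0

Initially unsatisfied (in order): (3,1), (3,4), (4,1).
  (3,1) → (1,1).
  (3,4) → (2,1).
  (4,1): now satisfied by earlier moves; stays.
Resulting grid:
Q . P . .
Q . P P .
. . . . P
P P P P .
All satisfied now.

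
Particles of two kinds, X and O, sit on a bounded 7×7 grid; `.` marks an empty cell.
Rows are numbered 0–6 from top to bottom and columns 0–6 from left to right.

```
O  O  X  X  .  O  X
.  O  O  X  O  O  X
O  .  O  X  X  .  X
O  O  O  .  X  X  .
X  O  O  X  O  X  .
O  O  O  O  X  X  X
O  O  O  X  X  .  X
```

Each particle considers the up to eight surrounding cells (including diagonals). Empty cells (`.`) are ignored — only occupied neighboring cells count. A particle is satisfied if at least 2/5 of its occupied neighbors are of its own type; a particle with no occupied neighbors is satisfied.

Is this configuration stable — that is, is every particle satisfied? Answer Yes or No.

No

(0,0)O 2/2 ok
(0,1)O 3/4 ok
(0,2)X 2/5 ok
(0,3)X 2/4 ok
(0,5)O 2/4 ok
(0,6)X 1/3 unhappy
(1,1)O 5/6 ok
(1,2)O 3/7 ok
(1,3)X 4/7 ok
(1,4)O 2/6 unhappy
(1,5)O 2/6 unhappy
(1,6)X 2/4 ok
(2,0)O 3/3 ok
(2,2)O 4/6 ok
(2,3)X 3/7 ok
(2,4)X 4/6 ok
(2,6)X 2/3 ok
(3,0)O 3/4 ok
(3,1)O 6/7 ok
(3,2)O 4/6 ok
(3,4)X 5/6 ok
(3,5)X 4/5 ok
(4,0)X 0/5 unhappy
(4,1)O 7/8 ok
(4,2)O 6/7 ok
(4,3)X 2/7 unhappy
(4,4)O 1/7 unhappy
(4,5)X 5/6 ok
(5,0)O 4/5 ok
(5,1)O 7/8 ok
(5,2)O 6/8 ok
(5,3)O 4/8 ok
(5,4)X 5/7 ok
(5,5)X 5/6 ok
(5,6)X 3/3 ok
(6,0)O 3/3 ok
(6,1)O 5/5 ok
(6,2)O 4/5 ok
(6,3)X 2/5 ok
(6,4)X 3/4 ok
(6,6)X 2/2 ok
For instance (0,6) has only 1/3 same-type neighbors, below 2/5.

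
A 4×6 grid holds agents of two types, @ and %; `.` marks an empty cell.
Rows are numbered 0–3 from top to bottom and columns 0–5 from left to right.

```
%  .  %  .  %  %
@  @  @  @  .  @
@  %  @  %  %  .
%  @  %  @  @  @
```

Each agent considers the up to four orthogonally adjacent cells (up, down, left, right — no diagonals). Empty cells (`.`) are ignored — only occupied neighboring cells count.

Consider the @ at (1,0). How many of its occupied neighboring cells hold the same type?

Occupied neighbors of (1,0): (0,0)=%, (2,0)=@, (1,1)=@.
Same type (@): 2 of 3.

2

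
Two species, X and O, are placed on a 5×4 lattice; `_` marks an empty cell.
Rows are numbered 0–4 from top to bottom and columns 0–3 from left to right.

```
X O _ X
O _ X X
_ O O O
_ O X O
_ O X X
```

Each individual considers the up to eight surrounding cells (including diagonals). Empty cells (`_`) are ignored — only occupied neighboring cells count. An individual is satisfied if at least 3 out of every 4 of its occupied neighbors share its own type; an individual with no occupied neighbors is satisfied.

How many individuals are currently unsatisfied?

14

Row 0: (0,0)X 0/2 ✗ · (0,1)O 1/3 ✗ · (0,3)X 2/2 ✓
Row 1: (1,0)O 2/3 ✗ · (1,2)X 2/6 ✗ · (1,3)X 2/4 ✗
Row 2: (2,1)O 3/5 ✗ · (2,2)O 4/7 ✗ · (2,3)O 2/5 ✗
Row 3: (3,1)O 3/5 ✗ · (3,2)X 2/8 ✗ · (3,3)O 2/5 ✗
Row 4: (4,1)O 1/3 ✗ · (4,2)X 2/5 ✗ · (4,3)X 2/3 ✗
Unsatisfied: (0,0), (0,1), (1,0), (1,2), (1,3), (2,1), (2,2), (2,3), (3,1), (3,2), (3,3), (4,1), (4,2), (4,3) — 14 in total.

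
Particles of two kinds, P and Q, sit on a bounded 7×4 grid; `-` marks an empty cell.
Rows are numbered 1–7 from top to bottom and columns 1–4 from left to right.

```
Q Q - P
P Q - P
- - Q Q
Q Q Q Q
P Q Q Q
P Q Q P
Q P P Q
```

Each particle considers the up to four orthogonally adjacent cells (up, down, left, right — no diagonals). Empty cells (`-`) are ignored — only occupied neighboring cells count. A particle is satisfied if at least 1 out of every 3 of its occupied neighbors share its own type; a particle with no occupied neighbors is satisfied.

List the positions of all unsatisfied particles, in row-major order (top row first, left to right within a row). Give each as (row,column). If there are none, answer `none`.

Row 1: (1,1)Q 1/2 satisfied · (1,2)Q 2/2 satisfied · (1,4)P 1/1 satisfied
Row 2: (2,1)P 0/2 not · (2,2)Q 1/2 satisfied · (2,4)P 1/2 satisfied
Row 3: (3,3)Q 2/2 satisfied · (3,4)Q 2/3 satisfied
Row 4: (4,1)Q 1/2 satisfied · (4,2)Q 3/3 satisfied · (4,3)Q 4/4 satisfied · (4,4)Q 3/3 satisfied
Row 5: (5,1)P 1/3 satisfied · (5,2)Q 3/4 satisfied · (5,3)Q 4/4 satisfied · (5,4)Q 2/3 satisfied
Row 6: (6,1)P 1/3 satisfied · (6,2)Q 2/4 satisfied · (6,3)Q 2/4 satisfied · (6,4)P 0/3 not
Row 7: (7,1)Q 0/2 not · (7,2)P 1/3 satisfied · (7,3)P 1/3 satisfied · (7,4)Q 0/2 not

(2,1), (6,4), (7,1), (7,4)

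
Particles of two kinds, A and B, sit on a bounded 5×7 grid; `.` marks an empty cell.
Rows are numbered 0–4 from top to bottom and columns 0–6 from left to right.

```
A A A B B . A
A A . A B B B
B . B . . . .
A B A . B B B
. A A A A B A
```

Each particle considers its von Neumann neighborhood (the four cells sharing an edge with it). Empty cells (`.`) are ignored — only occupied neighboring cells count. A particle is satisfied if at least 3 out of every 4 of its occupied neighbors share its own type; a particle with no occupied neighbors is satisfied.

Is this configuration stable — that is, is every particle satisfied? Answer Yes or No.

(0,0)A 2/2 satisfied
(0,1)A 3/3 satisfied
(0,2)A 1/2 not
(0,3)B 1/3 not
(0,4)B 2/2 satisfied
(0,6)A 0/1 not
(1,0)A 2/3 not
(1,1)A 2/2 satisfied
(1,3)A 0/2 not
(1,4)B 2/3 not
(1,5)B 2/2 satisfied
(1,6)B 1/2 not
(2,0)B 0/2 not
(2,2)B 0/1 not
(3,0)A 0/2 not
(3,1)B 0/3 not
(3,2)A 1/3 not
(3,4)B 1/2 not
(3,5)B 3/3 satisfied
(3,6)B 1/2 not
(4,1)A 1/2 not
(4,2)A 3/3 satisfied
(4,3)A 2/2 satisfied
(4,4)A 1/3 not
(4,5)B 1/3 not
(4,6)A 0/2 not
For instance (0,2) has only 1/2 same-type neighbors, below 3/4.

No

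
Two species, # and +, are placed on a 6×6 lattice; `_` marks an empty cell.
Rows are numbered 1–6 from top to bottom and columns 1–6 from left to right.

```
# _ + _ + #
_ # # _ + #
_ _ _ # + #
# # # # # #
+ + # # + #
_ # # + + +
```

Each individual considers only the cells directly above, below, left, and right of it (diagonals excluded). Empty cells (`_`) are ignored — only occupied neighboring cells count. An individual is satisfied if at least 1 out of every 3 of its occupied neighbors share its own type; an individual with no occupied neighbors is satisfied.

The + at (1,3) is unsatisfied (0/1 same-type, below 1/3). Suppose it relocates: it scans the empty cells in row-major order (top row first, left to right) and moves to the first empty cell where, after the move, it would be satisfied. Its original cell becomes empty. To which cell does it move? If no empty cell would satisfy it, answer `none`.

(1,4)

Vacating (1,3). Empty cells in order:
  (1,2): 0/2 same-type → still unsatisfied.
  (1,4): 1/1 same-type → satisfied — stop here.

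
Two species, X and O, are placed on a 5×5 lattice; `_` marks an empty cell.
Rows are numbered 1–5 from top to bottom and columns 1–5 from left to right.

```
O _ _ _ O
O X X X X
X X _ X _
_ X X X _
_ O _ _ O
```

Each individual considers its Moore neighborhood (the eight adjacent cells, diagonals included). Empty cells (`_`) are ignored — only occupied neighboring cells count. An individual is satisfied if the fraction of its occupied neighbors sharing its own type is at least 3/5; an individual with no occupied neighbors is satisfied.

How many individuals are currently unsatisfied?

Row 1: (1,1)O 1/2 ✗ · (1,5)O 0/2 ✗
Row 2: (2,1)O 1/4 ✗ · (2,2)X 3/5 ✓ · (2,3)X 4/4 ✓ · (2,4)X 3/4 ✓ · (2,5)X 2/3 ✓
Row 3: (3,1)X 3/4 ✓ · (3,2)X 5/6 ✓ · (3,4)X 5/5 ✓
Row 4: (4,2)X 3/4 ✓ · (4,3)X 4/5 ✓ · (4,4)X 2/3 ✓
Row 5: (5,2)O 0/2 ✗ · (5,5)O 0/1 ✗
Unsatisfied: (1,1), (1,5), (2,1), (5,2), (5,5) — 5 in total.

5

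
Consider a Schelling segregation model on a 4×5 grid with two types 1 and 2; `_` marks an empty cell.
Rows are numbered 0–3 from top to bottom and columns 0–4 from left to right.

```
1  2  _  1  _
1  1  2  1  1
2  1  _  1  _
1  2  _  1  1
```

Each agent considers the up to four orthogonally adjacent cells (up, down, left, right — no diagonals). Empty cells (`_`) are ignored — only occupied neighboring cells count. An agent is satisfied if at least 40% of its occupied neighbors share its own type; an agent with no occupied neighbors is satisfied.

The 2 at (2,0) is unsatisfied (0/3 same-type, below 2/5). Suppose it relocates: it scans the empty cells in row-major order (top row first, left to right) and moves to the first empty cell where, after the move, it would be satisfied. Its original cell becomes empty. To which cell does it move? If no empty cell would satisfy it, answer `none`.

(0,2)

Vacating (2,0). Empty cells in order:
  (0,2): 2/3 same-type → satisfied — stop here.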